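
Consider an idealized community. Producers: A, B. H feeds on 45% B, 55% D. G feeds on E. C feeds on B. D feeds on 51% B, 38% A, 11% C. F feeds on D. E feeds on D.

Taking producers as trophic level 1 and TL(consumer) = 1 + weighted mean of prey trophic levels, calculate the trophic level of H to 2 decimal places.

2.61

C: 1 + 1 = 2
D: 1 + (0.51×1 + 0.38×1 + 0.11×2) = 2.11
E: 1 + 2.11 = 3.11
F: 1 + 2.11 = 3.11
G: 1 + 3.11 = 4.11
H: 1 + (0.45×1 + 0.55×2.11) = 2.6105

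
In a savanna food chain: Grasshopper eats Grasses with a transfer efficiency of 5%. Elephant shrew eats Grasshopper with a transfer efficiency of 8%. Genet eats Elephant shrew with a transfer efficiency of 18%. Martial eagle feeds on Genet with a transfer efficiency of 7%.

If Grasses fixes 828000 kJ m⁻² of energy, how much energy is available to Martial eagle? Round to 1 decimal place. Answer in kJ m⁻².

41.7 kJ m⁻²

Grasshopper: 828000 × 0.05 = 41400 kJ m⁻²
Elephant shrew: 41400 × 0.08 = 3312 kJ m⁻²
Genet: 3312 × 0.18 = 596.16 kJ m⁻²
Martial eagle: 596.16 × 0.07 = 41.7312 kJ m⁻²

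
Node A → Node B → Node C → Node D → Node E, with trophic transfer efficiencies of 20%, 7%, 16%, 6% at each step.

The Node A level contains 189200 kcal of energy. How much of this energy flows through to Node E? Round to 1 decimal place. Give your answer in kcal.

Node B: 189200 × 0.2 = 37840 kcal
Node C: 37840 × 0.07 = 2648.8 kcal
Node D: 2648.8 × 0.16 = 423.808 kcal
Node E: 423.808 × 0.06 = 25.42848 kcal

25.4 kcal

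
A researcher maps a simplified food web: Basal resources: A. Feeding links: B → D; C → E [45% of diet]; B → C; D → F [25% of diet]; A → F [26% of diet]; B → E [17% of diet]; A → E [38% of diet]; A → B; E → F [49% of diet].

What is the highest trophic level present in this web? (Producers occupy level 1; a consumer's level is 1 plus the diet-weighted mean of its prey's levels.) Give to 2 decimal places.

B: 1 + 1 = 2
C: 1 + 2 = 3
D: 1 + 2 = 3
E: 1 + (0.38×1 + 0.45×3 + 0.17×2) = 3.07
F: 1 + (0.26×1 + 0.25×3 + 0.49×3.07) = 3.5143

3.51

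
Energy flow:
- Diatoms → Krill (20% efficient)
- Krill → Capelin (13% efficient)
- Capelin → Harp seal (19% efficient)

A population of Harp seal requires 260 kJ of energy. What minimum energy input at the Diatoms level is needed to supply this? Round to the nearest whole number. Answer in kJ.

52632 kJ

Cumulative transfer efficiency: 0.2 × 0.13 × 0.19 = 0.00494
Diatoms energy = 260 / 0.00494 = 52632 kJ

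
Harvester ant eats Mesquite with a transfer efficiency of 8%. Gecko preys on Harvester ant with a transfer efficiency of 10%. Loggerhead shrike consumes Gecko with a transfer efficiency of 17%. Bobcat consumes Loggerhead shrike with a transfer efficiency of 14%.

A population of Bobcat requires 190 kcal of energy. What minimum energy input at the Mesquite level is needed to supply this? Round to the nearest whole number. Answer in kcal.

Cumulative transfer efficiency: 0.08 × 0.1 × 0.17 × 0.14 = 0.0001904
Mesquite energy = 190 / 0.0001904 = 997899 kcal

997899 kcal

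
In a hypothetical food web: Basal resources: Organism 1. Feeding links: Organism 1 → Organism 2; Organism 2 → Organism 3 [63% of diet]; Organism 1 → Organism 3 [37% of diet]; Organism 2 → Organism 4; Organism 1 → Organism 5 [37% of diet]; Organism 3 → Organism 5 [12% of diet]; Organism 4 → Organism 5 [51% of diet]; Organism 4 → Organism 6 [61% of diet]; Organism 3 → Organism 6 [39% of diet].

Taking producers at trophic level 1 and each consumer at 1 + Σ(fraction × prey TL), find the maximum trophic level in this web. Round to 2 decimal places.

3.86

Organism 2: 1 + 1 = 2
Organism 3: 1 + (0.63×2 + 0.37×1) = 2.63
Organism 4: 1 + 2 = 3
Organism 5: 1 + (0.37×1 + 0.12×2.63 + 0.51×3) = 3.2156
Organism 6: 1 + (0.61×3 + 0.39×2.63) = 3.8557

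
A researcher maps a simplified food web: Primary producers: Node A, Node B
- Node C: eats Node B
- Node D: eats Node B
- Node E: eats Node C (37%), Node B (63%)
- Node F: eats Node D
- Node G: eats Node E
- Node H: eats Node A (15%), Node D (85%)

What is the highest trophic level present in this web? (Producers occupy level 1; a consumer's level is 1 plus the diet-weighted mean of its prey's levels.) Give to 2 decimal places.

Node C: 1 + 1 = 2
Node D: 1 + 1 = 2
Node E: 1 + (0.37×2 + 0.63×1) = 2.37
Node F: 1 + 2 = 3
Node G: 1 + 2.37 = 3.37
Node H: 1 + (0.15×1 + 0.85×2) = 2.85

3.37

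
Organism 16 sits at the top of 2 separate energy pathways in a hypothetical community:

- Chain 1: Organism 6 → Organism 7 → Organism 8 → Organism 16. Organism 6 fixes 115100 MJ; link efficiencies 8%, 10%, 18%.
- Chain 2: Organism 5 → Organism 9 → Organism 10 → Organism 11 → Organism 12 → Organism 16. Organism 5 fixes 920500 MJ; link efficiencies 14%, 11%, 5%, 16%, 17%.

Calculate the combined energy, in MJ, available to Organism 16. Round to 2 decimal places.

185.02 MJ

Chain 1: 115100 × 0.08 × 0.1 × 0.18 = 165.744 MJ
Chain 2: 920500 × 0.14 × 0.11 × 0.05 × 0.16 × 0.17 = 19.278952 MJ
Total at Organism 16: 165.744 + 19.278952 = 185.022952 MJ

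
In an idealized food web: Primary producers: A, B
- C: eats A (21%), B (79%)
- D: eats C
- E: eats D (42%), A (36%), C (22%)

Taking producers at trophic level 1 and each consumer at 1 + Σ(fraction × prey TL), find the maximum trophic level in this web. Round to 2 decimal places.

3.06

C: 1 + (0.21×1 + 0.79×1) = 2
D: 1 + 2 = 3
E: 1 + (0.42×3 + 0.36×1 + 0.22×2) = 3.06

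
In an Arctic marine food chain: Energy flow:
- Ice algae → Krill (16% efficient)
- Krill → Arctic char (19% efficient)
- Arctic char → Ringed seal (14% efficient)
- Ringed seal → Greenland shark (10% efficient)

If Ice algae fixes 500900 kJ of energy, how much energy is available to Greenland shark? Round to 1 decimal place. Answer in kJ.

213.2 kJ

Krill: 500900 × 0.16 = 80144 kJ
Arctic char: 80144 × 0.19 = 15227.36 kJ
Ringed seal: 15227.36 × 0.14 = 2131.8304 kJ
Greenland shark: 2131.8304 × 0.1 = 213.18304 kJ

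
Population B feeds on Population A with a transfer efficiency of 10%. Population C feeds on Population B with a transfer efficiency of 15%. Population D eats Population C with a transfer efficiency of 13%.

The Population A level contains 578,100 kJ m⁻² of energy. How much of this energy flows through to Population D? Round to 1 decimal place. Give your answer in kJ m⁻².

Population B: 578100 × 0.1 = 57810 kJ m⁻²
Population C: 57810 × 0.15 = 8671.5 kJ m⁻²
Population D: 8671.5 × 0.13 = 1127.295 kJ m⁻²

1127.3 kJ m⁻²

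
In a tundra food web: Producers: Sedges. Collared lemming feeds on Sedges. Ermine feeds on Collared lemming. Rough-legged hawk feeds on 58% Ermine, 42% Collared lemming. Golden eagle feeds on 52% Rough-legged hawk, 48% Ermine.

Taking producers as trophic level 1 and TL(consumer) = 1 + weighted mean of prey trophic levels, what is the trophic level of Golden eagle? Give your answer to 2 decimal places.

Collared lemming: 1 + 1 = 2
Ermine: 1 + 2 = 3
Rough-legged hawk: 1 + (0.58×3 + 0.42×2) = 3.58
Golden eagle: 1 + (0.52×3.58 + 0.48×3) = 4.3016

4.30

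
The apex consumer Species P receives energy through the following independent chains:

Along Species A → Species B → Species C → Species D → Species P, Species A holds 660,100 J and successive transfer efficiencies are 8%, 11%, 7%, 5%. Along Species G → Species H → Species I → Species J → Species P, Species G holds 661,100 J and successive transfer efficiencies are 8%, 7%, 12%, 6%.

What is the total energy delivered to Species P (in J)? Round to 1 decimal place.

Via Species A: 660100 × 0.08 × 0.11 × 0.07 × 0.05 = 20.33108 J
Via Species G: 661100 × 0.08 × 0.07 × 0.12 × 0.06 = 26.655552 J
Total at Species P: 20.33108 + 26.655552 = 46.986632 J

47.0 J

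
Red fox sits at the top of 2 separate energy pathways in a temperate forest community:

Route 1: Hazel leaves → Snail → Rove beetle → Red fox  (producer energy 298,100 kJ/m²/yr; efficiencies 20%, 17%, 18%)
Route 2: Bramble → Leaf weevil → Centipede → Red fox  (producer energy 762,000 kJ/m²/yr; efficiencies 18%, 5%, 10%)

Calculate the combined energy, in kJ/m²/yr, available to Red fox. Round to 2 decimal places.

Route 1: 298100 × 0.2 × 0.17 × 0.18 = 1824.372 kJ/m²/yr
Route 2: 762000 × 0.18 × 0.05 × 0.1 = 685.8 kJ/m²/yr
Total at Red fox: 1824.372 + 685.8 = 2510.172 kJ/m²/yr

2510.17 kJ/m²/yr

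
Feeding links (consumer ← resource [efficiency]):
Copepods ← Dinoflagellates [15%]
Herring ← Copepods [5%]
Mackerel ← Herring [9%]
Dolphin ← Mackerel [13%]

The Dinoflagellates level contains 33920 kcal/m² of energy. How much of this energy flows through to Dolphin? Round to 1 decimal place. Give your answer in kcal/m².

3.0 kcal/m²

Copepods: 33920 × 0.15 = 5088 kcal/m²
Herring: 5088 × 0.05 = 254.4 kcal/m²
Mackerel: 254.4 × 0.09 = 22.896 kcal/m²
Dolphin: 22.896 × 0.13 = 2.97648 kcal/m²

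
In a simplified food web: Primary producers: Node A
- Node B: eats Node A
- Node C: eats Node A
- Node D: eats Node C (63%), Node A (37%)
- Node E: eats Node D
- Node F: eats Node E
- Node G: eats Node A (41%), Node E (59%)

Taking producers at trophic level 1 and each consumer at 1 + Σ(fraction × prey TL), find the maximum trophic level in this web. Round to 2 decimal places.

4.63

Node B: 1 + 1 = 2
Node C: 1 + 1 = 2
Node D: 1 + (0.63×2 + 0.37×1) = 2.63
Node E: 1 + 2.63 = 3.63
Node F: 1 + 3.63 = 4.63
Node G: 1 + (0.41×1 + 0.59×3.63) = 3.5517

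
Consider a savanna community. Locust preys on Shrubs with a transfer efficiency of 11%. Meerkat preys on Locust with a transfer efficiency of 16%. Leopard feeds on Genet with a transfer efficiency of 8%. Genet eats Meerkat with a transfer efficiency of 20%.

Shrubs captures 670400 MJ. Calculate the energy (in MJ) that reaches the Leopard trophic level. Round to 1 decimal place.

Locust: 670400 × 0.11 = 73744 MJ
Meerkat: 73744 × 0.16 = 11799.04 MJ
Genet: 11799.04 × 0.2 = 2359.808 MJ
Leopard: 2359.808 × 0.08 = 188.78464 MJ

188.8 MJ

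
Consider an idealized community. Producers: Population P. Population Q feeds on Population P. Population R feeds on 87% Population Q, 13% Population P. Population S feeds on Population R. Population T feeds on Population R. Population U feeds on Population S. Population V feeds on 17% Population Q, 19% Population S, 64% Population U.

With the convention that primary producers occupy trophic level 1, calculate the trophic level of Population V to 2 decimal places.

5.19

Population Q: 1 + 1 = 2
Population R: 1 + (0.87×2 + 0.13×1) = 2.87
Population S: 1 + 2.87 = 3.87
Population T: 1 + 2.87 = 3.87
Population U: 1 + 3.87 = 4.87
Population V: 1 + (0.17×2 + 0.19×3.87 + 0.64×4.87) = 5.1921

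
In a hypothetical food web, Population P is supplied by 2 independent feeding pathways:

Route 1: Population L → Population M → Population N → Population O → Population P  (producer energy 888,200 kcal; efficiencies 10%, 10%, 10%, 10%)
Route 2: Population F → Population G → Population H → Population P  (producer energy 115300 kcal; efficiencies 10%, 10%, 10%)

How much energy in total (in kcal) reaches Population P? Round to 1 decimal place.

204.1 kcal

Route 1: 888200 × 0.1 × 0.1 × 0.1 × 0.1 = 88.82 kcal
Route 2: 115300 × 0.1 × 0.1 × 0.1 = 115.3 kcal
Total at Population P: 88.82 + 115.3 = 204.12 kcal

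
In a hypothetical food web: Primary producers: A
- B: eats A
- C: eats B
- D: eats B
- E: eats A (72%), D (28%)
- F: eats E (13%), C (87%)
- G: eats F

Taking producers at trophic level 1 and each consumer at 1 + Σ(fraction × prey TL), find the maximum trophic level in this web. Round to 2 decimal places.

B: 1 + 1 = 2
C: 1 + 2 = 3
D: 1 + 2 = 3
E: 1 + (0.72×1 + 0.28×3) = 2.56
F: 1 + (0.13×2.56 + 0.87×3) = 3.9428
G: 1 + 3.9428 = 4.9428

4.94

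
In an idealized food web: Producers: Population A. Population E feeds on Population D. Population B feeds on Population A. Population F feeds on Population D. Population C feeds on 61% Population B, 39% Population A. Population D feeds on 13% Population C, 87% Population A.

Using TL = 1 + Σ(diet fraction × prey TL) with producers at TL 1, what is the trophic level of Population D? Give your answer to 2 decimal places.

Population B: 1 + 1 = 2
Population C: 1 + (0.61×2 + 0.39×1) = 2.61
Population D: 1 + (0.13×2.61 + 0.87×1) = 2.2093
Population E: 1 + 2.2093 = 3.2093
Population F: 1 + 2.2093 = 3.2093

2.21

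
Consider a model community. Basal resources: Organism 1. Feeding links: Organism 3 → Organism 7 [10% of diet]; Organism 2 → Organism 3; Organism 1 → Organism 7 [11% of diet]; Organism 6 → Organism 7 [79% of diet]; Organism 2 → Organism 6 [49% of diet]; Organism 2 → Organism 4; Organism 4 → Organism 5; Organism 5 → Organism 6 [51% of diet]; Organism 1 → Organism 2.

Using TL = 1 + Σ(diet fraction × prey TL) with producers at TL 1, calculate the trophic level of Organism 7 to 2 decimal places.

4.59

Organism 2: 1 + 1 = 2
Organism 3: 1 + 2 = 3
Organism 4: 1 + 2 = 3
Organism 5: 1 + 3 = 4
Organism 6: 1 + (0.51×4 + 0.49×2) = 4.02
Organism 7: 1 + (0.11×1 + 0.1×3 + 0.79×4.02) = 4.5858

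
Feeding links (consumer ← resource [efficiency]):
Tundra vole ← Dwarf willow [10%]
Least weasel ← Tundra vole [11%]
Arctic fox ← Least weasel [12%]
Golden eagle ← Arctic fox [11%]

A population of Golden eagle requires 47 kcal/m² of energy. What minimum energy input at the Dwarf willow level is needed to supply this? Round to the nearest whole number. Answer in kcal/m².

Cumulative transfer efficiency: 0.1 × 0.11 × 0.12 × 0.11 = 0.0001452
Dwarf willow energy = 47 / 0.0001452 = 323691 kcal/m²

323691 kcal/m²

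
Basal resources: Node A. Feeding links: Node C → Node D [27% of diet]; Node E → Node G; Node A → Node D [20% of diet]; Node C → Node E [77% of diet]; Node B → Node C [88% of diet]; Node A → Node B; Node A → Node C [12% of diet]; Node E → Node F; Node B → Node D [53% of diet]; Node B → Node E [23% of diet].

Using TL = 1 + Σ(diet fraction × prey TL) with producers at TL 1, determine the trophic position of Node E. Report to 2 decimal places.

Node B: 1 + 1 = 2
Node C: 1 + (0.12×1 + 0.88×2) = 2.88
Node D: 1 + (0.53×2 + 0.2×1 + 0.27×2.88) = 3.0376
Node E: 1 + (0.23×2 + 0.77×2.88) = 3.6776
Node F: 1 + 3.6776 = 4.6776
Node G: 1 + 3.6776 = 4.6776

3.68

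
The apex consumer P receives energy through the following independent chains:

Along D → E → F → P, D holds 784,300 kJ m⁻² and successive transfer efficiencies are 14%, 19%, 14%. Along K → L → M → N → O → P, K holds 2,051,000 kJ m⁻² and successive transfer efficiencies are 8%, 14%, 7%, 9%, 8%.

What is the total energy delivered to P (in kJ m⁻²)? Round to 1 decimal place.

Via D: 784300 × 0.14 × 0.19 × 0.14 = 2920.7332 kJ m⁻²
Via K: 2051000 × 0.08 × 0.14 × 0.07 × 0.09 × 0.08 = 11.5774848 kJ m⁻²
Total at P: 2920.7332 + 11.5774848 = 2932.3106848 kJ m⁻²

2932.3 kJ m⁻²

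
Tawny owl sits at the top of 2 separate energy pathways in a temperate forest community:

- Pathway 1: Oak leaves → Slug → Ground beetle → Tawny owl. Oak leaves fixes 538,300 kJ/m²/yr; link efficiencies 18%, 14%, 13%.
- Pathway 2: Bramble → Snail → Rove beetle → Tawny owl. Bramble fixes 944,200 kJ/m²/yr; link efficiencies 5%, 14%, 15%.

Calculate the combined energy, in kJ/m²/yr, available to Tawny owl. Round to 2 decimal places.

Pathway 1: 538300 × 0.18 × 0.14 × 0.13 = 1763.4708 kJ/m²/yr
Pathway 2: 944200 × 0.05 × 0.14 × 0.15 = 991.41 kJ/m²/yr
Total at Tawny owl: 1763.4708 + 991.41 = 2754.8808 kJ/m²/yr

2754.88 kJ/m²/yr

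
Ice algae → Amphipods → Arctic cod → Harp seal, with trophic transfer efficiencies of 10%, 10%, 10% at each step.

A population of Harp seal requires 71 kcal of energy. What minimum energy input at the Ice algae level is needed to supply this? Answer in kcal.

Cumulative transfer efficiency: 0.1 × 0.1 × 0.1 = 0.001
Ice algae energy = 71 / 0.001 = 71000 kcal

71000 kcal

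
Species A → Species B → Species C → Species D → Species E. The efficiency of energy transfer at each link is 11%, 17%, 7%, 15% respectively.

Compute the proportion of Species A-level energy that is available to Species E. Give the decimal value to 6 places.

Product of link efficiencies: 0.11 × 0.17 × 0.07 × 0.15 = 0.00019635

0.000196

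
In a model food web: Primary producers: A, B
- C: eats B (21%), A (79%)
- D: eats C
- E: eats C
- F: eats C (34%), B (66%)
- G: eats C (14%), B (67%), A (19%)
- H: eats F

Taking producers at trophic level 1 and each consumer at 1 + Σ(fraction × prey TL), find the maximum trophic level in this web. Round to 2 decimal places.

3.34

C: 1 + (0.21×1 + 0.79×1) = 2
D: 1 + 2 = 3
E: 1 + 2 = 3
F: 1 + (0.34×2 + 0.66×1) = 2.34
G: 1 + (0.14×2 + 0.67×1 + 0.19×1) = 2.14
H: 1 + 2.34 = 3.34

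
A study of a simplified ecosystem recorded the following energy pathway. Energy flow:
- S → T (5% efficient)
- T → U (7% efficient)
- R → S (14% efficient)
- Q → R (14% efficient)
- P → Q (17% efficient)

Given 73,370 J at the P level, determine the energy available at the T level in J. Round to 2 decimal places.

12.22 J

Q: 73370 × 0.17 = 12472.9 J
R: 12472.9 × 0.14 = 1746.206 J
S: 1746.206 × 0.14 = 244.46884 J
T: 244.46884 × 0.05 = 12.223442 J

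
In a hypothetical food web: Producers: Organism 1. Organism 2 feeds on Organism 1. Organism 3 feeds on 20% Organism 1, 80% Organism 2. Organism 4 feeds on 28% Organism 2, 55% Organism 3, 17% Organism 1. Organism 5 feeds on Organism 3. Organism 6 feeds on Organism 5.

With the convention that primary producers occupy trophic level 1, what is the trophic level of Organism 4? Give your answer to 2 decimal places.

3.27

Organism 2: 1 + 1 = 2
Organism 3: 1 + (0.2×1 + 0.8×2) = 2.8
Organism 4: 1 + (0.28×2 + 0.55×2.8 + 0.17×1) = 3.27
Organism 5: 1 + 2.8 = 3.8
Organism 6: 1 + 3.8 = 4.8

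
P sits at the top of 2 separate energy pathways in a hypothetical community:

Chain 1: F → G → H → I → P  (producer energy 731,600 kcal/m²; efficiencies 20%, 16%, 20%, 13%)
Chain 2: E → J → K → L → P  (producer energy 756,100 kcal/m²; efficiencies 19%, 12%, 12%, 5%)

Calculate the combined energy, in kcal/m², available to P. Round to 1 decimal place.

Chain 1: 731600 × 0.2 × 0.16 × 0.2 × 0.13 = 608.6912 kcal/m²
Chain 2: 756100 × 0.19 × 0.12 × 0.12 × 0.05 = 103.43448 kcal/m²
Total at P: 608.6912 + 103.43448 = 712.12568 kcal/m²

712.1 kcal/m²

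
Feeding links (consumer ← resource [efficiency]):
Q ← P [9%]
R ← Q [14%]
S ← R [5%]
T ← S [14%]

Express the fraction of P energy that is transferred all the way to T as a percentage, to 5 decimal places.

Product of link efficiencies: 0.09 × 0.14 × 0.05 × 0.14 = 0.0000882
As a percentage: 0.0000882 × 100 = 0.00882%

0.00882%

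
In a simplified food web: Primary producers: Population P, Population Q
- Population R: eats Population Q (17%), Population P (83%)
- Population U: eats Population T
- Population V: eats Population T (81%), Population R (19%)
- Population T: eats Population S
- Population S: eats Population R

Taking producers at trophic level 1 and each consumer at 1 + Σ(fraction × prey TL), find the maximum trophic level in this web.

Population R: 1 + (0.17×1 + 0.83×1) = 2
Population S: 1 + 2 = 3
Population T: 1 + 3 = 4
Population U: 1 + 4 = 5
Population V: 1 + (0.81×4 + 0.19×2) = 4.62

5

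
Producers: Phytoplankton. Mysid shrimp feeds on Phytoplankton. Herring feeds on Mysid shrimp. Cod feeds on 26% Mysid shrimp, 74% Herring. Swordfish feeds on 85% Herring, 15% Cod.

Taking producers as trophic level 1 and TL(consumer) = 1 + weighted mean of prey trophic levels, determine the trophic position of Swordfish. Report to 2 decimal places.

4.11

Mysid shrimp: 1 + 1 = 2
Herring: 1 + 2 = 3
Cod: 1 + (0.26×2 + 0.74×3) = 3.74
Swordfish: 1 + (0.85×3 + 0.15×3.74) = 4.111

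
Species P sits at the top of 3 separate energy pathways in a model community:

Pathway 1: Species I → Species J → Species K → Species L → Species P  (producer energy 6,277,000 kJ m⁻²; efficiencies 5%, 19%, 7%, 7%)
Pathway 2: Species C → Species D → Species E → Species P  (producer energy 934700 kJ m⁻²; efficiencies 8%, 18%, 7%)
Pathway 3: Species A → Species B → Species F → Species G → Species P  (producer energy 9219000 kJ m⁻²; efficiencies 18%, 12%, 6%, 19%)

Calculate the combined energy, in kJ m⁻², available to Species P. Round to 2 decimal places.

Pathway 1: 6277000 × 0.05 × 0.19 × 0.07 × 0.07 = 292.19435 kJ m⁻²
Pathway 2: 934700 × 0.08 × 0.18 × 0.07 = 942.1776 kJ m⁻²
Pathway 3: 9219000 × 0.18 × 0.12 × 0.06 × 0.19 = 2270.08656 kJ m⁻²
Total at Species P: 292.19435 + 942.1776 + 2270.08656 = 3504.45851 kJ m⁻²

3504.46 kJ m⁻²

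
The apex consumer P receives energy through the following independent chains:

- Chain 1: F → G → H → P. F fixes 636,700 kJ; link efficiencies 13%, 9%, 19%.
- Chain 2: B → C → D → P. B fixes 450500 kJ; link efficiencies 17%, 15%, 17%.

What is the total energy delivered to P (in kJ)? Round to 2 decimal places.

3368.30 kJ

Chain 1: 636700 × 0.13 × 0.09 × 0.19 = 1415.3841 kJ
Chain 2: 450500 × 0.17 × 0.15 × 0.17 = 1952.9175 kJ
Total at P: 1415.3841 + 1952.9175 = 3368.3016 kJ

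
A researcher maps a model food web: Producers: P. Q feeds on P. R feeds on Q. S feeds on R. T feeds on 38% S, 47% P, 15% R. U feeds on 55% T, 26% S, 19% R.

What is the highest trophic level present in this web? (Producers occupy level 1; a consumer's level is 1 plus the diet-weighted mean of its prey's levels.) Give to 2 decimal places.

Q: 1 + 1 = 2
R: 1 + 2 = 3
S: 1 + 3 = 4
T: 1 + (0.38×4 + 0.47×1 + 0.15×3) = 3.44
U: 1 + (0.55×3.44 + 0.26×4 + 0.19×3) = 4.502

4.50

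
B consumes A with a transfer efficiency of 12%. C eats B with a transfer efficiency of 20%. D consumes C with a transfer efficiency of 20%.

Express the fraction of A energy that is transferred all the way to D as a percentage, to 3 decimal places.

Product of link efficiencies: 0.12 × 0.2 × 0.2 = 0.0048
As a percentage: 0.0048 × 100 = 0.480%

0.480%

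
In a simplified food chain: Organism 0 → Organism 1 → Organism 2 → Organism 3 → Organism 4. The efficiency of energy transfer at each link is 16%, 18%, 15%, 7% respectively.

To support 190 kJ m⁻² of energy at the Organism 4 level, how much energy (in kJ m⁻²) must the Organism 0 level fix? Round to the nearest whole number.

628307 kJ m⁻²

Cumulative transfer efficiency: 0.16 × 0.18 × 0.15 × 0.07 = 0.0003024
Organism 0 energy = 190 / 0.0003024 = 628307 kJ m⁻²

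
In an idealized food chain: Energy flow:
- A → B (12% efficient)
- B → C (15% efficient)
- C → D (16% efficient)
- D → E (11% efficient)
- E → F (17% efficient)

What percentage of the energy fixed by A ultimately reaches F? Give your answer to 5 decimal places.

Product of link efficiencies: 0.12 × 0.15 × 0.16 × 0.11 × 0.17 = 0.000053856
As a percentage: 0.000053856 × 100 = 0.00539%

0.00539%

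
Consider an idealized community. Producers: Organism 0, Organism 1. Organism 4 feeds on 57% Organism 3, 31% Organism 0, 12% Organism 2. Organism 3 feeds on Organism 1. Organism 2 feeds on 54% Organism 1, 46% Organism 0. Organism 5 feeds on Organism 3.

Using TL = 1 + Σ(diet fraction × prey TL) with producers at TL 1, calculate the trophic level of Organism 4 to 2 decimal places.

2.69

Organism 2: 1 + (0.54×1 + 0.46×1) = 2
Organism 3: 1 + 1 = 2
Organism 4: 1 + (0.57×2 + 0.31×1 + 0.12×2) = 2.69
Organism 5: 1 + 2 = 3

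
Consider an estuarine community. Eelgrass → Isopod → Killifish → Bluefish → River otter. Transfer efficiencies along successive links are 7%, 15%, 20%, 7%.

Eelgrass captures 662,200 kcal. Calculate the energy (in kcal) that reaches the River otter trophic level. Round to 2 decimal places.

Isopod: 662200 × 0.07 = 46354 kcal
Killifish: 46354 × 0.15 = 6953.1 kcal
Bluefish: 6953.1 × 0.2 = 1390.62 kcal
River otter: 1390.62 × 0.07 = 97.3434 kcal

97.34 kcal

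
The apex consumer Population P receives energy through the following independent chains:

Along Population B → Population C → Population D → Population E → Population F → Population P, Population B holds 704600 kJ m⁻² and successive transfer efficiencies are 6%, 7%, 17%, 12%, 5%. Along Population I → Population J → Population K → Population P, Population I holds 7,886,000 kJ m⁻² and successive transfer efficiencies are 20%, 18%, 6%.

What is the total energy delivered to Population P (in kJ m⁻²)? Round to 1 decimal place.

17036.8 kJ m⁻²

Via Population B: 704600 × 0.06 × 0.07 × 0.17 × 0.12 × 0.05 = 3.0185064 kJ m⁻²
Via Population I: 7886000 × 0.2 × 0.18 × 0.06 = 17033.76 kJ m⁻²
Total at Population P: 3.0185064 + 17033.76 = 17036.7785064 kJ m⁻²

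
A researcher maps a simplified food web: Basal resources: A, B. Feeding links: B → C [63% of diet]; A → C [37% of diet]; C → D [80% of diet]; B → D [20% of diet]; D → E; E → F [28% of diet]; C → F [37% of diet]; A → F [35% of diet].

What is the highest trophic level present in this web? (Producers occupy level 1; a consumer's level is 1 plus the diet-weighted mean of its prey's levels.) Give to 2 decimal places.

C: 1 + (0.63×1 + 0.37×1) = 2
D: 1 + (0.8×2 + 0.2×1) = 2.8
E: 1 + 2.8 = 3.8
F: 1 + (0.28×3.8 + 0.37×2 + 0.35×1) = 3.154

3.80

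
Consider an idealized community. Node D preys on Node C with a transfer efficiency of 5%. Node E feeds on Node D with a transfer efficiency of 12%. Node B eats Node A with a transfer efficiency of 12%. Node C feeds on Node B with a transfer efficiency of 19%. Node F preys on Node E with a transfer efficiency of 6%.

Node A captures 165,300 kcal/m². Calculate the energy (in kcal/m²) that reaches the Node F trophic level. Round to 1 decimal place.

1.4 kcal/m²

Node B: 165300 × 0.12 = 19836 kcal/m²
Node C: 19836 × 0.19 = 3768.84 kcal/m²
Node D: 3768.84 × 0.05 = 188.442 kcal/m²
Node E: 188.442 × 0.12 = 22.61304 kcal/m²
Node F: 22.61304 × 0.06 = 1.3567824 kcal/m²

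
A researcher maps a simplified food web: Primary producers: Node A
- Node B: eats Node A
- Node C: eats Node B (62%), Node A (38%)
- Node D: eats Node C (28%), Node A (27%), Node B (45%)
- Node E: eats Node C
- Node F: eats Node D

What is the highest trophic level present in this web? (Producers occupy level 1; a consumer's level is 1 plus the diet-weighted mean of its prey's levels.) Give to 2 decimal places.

Node B: 1 + 1 = 2
Node C: 1 + (0.62×2 + 0.38×1) = 2.62
Node D: 1 + (0.28×2.62 + 0.27×1 + 0.45×2) = 2.9036
Node E: 1 + 2.62 = 3.62
Node F: 1 + 2.9036 = 3.9036

3.90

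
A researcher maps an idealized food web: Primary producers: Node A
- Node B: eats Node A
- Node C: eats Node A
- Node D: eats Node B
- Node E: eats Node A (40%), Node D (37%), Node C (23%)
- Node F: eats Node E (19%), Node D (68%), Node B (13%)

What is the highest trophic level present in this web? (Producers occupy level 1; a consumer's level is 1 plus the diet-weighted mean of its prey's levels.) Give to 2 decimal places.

3.86

Node B: 1 + 1 = 2
Node C: 1 + 1 = 2
Node D: 1 + 2 = 3
Node E: 1 + (0.4×1 + 0.37×3 + 0.23×2) = 2.97
Node F: 1 + (0.19×2.97 + 0.68×3 + 0.13×2) = 3.8643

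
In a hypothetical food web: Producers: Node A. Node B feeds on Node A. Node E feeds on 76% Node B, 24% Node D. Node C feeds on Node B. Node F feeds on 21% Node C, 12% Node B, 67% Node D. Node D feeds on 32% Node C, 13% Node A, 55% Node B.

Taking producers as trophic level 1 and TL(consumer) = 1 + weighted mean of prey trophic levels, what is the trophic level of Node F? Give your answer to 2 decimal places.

4.01

Node B: 1 + 1 = 2
Node C: 1 + 2 = 3
Node D: 1 + (0.32×3 + 0.13×1 + 0.55×2) = 3.19
Node E: 1 + (0.76×2 + 0.24×3.19) = 3.2856
Node F: 1 + (0.21×3 + 0.12×2 + 0.67×3.19) = 4.0073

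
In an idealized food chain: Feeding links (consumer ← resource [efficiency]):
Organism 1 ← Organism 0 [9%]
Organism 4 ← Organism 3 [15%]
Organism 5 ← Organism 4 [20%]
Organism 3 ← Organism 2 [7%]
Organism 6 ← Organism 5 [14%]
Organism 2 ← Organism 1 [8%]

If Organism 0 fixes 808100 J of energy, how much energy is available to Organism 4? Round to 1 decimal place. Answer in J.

Organism 1: 808100 × 0.09 = 72729 J
Organism 2: 72729 × 0.08 = 5818.32 J
Organism 3: 5818.32 × 0.07 = 407.2824 J
Organism 4: 407.2824 × 0.15 = 61.09236 J

61.1 J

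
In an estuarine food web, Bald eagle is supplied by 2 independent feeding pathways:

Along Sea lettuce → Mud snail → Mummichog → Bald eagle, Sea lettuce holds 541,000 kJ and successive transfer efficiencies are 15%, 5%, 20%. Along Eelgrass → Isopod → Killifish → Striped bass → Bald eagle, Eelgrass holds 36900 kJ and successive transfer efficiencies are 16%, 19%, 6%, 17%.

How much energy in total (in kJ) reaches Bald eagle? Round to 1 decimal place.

822.9 kJ

Via Sea lettuce: 541000 × 0.15 × 0.05 × 0.2 = 811.5 kJ
Via Eelgrass: 36900 × 0.16 × 0.19 × 0.06 × 0.17 = 11.441952 kJ
Total at Bald eagle: 811.5 + 11.441952 = 822.941952 kJ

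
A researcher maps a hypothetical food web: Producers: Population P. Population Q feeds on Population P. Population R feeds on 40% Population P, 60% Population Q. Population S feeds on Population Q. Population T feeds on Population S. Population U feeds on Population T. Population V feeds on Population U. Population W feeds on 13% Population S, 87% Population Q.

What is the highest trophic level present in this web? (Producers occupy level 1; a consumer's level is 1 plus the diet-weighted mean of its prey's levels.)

Population Q: 1 + 1 = 2
Population R: 1 + (0.4×1 + 0.6×2) = 2.6
Population S: 1 + 2 = 3
Population T: 1 + 3 = 4
Population U: 1 + 4 = 5
Population V: 1 + 5 = 6
Population W: 1 + (0.13×3 + 0.87×2) = 3.13

6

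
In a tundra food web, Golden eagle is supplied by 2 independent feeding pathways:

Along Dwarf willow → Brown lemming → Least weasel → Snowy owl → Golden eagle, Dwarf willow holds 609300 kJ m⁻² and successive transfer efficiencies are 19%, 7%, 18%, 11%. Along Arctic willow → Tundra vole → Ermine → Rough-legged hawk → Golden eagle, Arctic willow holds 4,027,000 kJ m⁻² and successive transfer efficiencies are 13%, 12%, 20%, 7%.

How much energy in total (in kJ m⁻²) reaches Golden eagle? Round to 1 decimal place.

Via Dwarf willow: 609300 × 0.19 × 0.07 × 0.18 × 0.11 = 160.453062 kJ m⁻²
Via Arctic willow: 4027000 × 0.13 × 0.12 × 0.2 × 0.07 = 879.4968 kJ m⁻²
Total at Golden eagle: 160.453062 + 879.4968 = 1039.949862 kJ m⁻²

1039.9 kJ m⁻²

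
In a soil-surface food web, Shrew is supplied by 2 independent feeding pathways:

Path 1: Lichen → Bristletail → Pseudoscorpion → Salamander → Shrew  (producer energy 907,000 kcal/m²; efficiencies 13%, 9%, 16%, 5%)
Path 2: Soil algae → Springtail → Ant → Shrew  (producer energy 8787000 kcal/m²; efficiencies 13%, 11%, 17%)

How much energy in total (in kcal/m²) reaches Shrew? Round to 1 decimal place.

Path 1: 907000 × 0.13 × 0.09 × 0.16 × 0.05 = 84.8952 kcal/m²
Path 2: 8787000 × 0.13 × 0.11 × 0.17 = 21361.197 kcal/m²
Total at Shrew: 84.8952 + 21361.197 = 21446.0922 kcal/m²

21446.1 kcal/m²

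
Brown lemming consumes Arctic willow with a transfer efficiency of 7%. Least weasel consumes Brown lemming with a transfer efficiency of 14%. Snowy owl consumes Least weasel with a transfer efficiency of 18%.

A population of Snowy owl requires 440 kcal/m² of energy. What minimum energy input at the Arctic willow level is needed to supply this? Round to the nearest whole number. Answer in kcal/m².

249433 kcal/m²

Cumulative transfer efficiency: 0.07 × 0.14 × 0.18 = 0.001764
Arctic willow energy = 440 / 0.001764 = 249433 kcal/m²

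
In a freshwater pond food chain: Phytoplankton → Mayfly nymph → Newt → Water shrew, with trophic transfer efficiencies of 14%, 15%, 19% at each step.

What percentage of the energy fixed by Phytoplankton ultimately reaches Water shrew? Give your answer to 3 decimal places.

Product of link efficiencies: 0.14 × 0.15 × 0.19 = 0.00399
As a percentage: 0.00399 × 100 = 0.399%

0.399%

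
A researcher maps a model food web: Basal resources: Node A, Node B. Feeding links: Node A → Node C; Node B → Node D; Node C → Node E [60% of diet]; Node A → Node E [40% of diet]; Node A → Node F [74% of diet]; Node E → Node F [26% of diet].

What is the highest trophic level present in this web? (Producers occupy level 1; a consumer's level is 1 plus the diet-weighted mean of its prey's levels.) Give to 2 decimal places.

Node C: 1 + 1 = 2
Node D: 1 + 1 = 2
Node E: 1 + (0.6×2 + 0.4×1) = 2.6
Node F: 1 + (0.74×1 + 0.26×2.6) = 2.416

2.60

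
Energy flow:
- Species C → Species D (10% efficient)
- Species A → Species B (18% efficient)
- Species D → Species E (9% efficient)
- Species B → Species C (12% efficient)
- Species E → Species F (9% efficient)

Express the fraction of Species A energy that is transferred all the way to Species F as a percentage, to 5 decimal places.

0.00175%

Product of link efficiencies: 0.18 × 0.12 × 0.1 × 0.09 × 0.09 = 0.000017496
As a percentage: 0.000017496 × 100 = 0.00175%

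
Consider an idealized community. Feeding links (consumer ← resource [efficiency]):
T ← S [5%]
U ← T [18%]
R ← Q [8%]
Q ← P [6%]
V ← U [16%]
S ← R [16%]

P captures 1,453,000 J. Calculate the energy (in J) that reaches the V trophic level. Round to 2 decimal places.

Q: 1453000 × 0.06 = 87180 J
R: 87180 × 0.08 = 6974.4 J
S: 6974.4 × 0.16 = 1115.904 J
T: 1115.904 × 0.05 = 55.7952 J
U: 55.7952 × 0.18 = 10.043136 J
V: 10.043136 × 0.16 = 1.60690176 J

1.61 J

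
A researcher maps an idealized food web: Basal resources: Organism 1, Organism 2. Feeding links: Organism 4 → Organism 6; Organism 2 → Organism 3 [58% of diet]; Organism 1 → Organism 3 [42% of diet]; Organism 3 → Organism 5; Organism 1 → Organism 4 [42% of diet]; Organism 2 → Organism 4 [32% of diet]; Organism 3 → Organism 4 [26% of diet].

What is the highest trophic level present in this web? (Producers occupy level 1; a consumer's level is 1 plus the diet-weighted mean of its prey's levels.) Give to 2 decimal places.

Organism 3: 1 + (0.42×1 + 0.58×1) = 2
Organism 4: 1 + (0.32×1 + 0.42×1 + 0.26×2) = 2.26
Organism 5: 1 + 2 = 3
Organism 6: 1 + 2.26 = 3.26

3.26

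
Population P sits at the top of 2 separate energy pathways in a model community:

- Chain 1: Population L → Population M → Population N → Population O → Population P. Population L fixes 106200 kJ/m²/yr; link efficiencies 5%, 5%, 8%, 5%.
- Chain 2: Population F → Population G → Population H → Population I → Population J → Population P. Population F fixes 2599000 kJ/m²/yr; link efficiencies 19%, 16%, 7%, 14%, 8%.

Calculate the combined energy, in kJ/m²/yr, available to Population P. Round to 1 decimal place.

63.0 kJ/m²/yr

Chain 1: 106200 × 0.05 × 0.05 × 0.08 × 0.05 = 1.062 kJ/m²/yr
Chain 2: 2599000 × 0.19 × 0.16 × 0.07 × 0.14 × 0.08 = 61.9435264 kJ/m²/yr
Total at Population P: 1.062 + 61.9435264 = 63.0055264 kJ/m²/yr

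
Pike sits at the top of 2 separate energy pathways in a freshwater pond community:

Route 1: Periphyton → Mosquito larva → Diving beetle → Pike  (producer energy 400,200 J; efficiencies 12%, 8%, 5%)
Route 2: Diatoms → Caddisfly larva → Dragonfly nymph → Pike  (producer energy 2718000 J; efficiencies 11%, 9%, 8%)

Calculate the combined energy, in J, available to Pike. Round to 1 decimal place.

2344.8 J

Route 1: 400200 × 0.12 × 0.08 × 0.05 = 192.096 J
Route 2: 2718000 × 0.11 × 0.09 × 0.08 = 2152.656 J
Total at Pike: 192.096 + 2152.656 = 2344.752 J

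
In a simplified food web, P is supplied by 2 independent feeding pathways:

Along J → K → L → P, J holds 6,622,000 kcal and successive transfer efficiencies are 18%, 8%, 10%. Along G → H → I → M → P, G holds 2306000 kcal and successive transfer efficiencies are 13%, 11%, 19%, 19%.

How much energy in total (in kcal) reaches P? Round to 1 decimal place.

Via J: 6622000 × 0.18 × 0.08 × 0.1 = 9535.68 kcal
Via G: 2306000 × 0.13 × 0.11 × 0.19 × 0.19 = 1190.42638 kcal
Total at P: 9535.68 + 1190.42638 = 10726.10638 kcal

10726.1 kcal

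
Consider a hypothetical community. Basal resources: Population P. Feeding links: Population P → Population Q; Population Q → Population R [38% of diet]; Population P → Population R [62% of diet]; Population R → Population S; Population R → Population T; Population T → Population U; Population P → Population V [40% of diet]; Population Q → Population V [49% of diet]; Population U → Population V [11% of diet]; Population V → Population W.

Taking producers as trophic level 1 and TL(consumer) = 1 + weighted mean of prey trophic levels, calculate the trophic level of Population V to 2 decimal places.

2.86

Population Q: 1 + 1 = 2
Population R: 1 + (0.38×2 + 0.62×1) = 2.38
Population S: 1 + 2.38 = 3.38
Population T: 1 + 2.38 = 3.38
Population U: 1 + 3.38 = 4.38
Population V: 1 + (0.4×1 + 0.49×2 + 0.11×4.38) = 2.8618
Population W: 1 + 2.8618 = 3.8618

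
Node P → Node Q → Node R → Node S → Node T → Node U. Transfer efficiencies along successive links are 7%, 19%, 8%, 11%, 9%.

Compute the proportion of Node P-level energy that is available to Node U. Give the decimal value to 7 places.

Product of link efficiencies: 0.07 × 0.19 × 0.08 × 0.11 × 0.09 = 0.0000105336

0.0000105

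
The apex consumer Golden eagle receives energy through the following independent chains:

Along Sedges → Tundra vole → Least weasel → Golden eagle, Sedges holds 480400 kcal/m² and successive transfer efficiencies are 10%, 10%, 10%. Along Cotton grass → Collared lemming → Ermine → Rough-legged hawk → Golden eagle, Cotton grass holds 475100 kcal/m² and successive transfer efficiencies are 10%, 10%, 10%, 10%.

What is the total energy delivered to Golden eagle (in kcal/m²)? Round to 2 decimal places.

527.91 kcal/m²

Via Sedges: 480400 × 0.1 × 0.1 × 0.1 = 480.4 kcal/m²
Via Cotton grass: 475100 × 0.1 × 0.1 × 0.1 × 0.1 = 47.51 kcal/m²
Total at Golden eagle: 480.4 + 47.51 = 527.91 kcal/m²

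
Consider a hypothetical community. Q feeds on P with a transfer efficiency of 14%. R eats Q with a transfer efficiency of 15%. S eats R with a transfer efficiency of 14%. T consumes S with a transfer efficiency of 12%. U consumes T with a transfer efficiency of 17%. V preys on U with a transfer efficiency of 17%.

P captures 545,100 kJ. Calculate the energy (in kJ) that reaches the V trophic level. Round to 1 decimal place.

5.6 kJ

Q: 545100 × 0.14 = 76314 kJ
R: 76314 × 0.15 = 11447.1 kJ
S: 11447.1 × 0.14 = 1602.594 kJ
T: 1602.594 × 0.12 = 192.31128 kJ
U: 192.31128 × 0.17 = 32.6929176 kJ
V: 32.6929176 × 0.17 = 5.557795992 kJ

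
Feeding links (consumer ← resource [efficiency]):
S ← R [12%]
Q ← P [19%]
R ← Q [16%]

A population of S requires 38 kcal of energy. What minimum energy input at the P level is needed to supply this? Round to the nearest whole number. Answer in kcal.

10417 kcal

Cumulative transfer efficiency: 0.19 × 0.16 × 0.12 = 0.003648
P energy = 38 / 0.003648 = 10417 kcal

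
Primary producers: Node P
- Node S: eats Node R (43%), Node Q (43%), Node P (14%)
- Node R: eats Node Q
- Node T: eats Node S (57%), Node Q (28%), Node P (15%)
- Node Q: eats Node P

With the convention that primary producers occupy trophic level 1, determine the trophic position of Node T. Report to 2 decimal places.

3.59

Node Q: 1 + 1 = 2
Node R: 1 + 2 = 3
Node S: 1 + (0.43×3 + 0.43×2 + 0.14×1) = 3.29
Node T: 1 + (0.57×3.29 + 0.28×2 + 0.15×1) = 3.5853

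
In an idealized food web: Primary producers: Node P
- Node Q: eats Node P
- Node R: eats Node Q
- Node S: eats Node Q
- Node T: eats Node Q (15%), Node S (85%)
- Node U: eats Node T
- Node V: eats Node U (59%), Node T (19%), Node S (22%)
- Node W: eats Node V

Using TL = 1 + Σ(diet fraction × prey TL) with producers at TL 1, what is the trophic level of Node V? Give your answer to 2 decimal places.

5.25

Node Q: 1 + 1 = 2
Node R: 1 + 2 = 3
Node S: 1 + 2 = 3
Node T: 1 + (0.15×2 + 0.85×3) = 3.85
Node U: 1 + 3.85 = 4.85
Node V: 1 + (0.59×4.85 + 0.19×3.85 + 0.22×3) = 5.253
Node W: 1 + 5.253 = 6.253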